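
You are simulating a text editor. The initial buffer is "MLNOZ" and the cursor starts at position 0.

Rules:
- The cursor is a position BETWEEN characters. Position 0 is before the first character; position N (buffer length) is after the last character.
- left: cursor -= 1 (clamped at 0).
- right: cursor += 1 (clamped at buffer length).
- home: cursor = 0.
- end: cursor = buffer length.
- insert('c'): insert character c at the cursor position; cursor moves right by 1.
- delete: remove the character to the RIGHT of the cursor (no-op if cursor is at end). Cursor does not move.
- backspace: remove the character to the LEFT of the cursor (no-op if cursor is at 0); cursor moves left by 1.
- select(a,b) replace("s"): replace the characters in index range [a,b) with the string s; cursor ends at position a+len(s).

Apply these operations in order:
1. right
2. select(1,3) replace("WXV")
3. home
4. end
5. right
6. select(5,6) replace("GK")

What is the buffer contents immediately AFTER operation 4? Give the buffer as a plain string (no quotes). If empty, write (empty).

Answer: MWXVOZ

Derivation:
After op 1 (right): buf='MLNOZ' cursor=1
After op 2 (select(1,3) replace("WXV")): buf='MWXVOZ' cursor=4
After op 3 (home): buf='MWXVOZ' cursor=0
After op 4 (end): buf='MWXVOZ' cursor=6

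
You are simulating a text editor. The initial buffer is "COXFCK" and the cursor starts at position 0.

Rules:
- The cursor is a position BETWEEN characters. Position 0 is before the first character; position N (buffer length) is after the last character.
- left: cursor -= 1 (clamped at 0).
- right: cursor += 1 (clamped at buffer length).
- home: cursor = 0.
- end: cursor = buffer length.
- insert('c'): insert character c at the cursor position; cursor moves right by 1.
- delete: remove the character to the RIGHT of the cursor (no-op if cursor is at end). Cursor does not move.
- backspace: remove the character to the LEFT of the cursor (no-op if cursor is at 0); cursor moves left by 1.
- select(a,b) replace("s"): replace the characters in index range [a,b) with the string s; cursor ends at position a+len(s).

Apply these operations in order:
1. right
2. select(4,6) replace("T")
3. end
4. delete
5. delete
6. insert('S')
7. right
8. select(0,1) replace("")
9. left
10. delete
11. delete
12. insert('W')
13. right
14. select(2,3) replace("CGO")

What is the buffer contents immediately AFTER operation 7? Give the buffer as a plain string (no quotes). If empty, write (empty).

After op 1 (right): buf='COXFCK' cursor=1
After op 2 (select(4,6) replace("T")): buf='COXFT' cursor=5
After op 3 (end): buf='COXFT' cursor=5
After op 4 (delete): buf='COXFT' cursor=5
After op 5 (delete): buf='COXFT' cursor=5
After op 6 (insert('S')): buf='COXFTS' cursor=6
After op 7 (right): buf='COXFTS' cursor=6

Answer: COXFTS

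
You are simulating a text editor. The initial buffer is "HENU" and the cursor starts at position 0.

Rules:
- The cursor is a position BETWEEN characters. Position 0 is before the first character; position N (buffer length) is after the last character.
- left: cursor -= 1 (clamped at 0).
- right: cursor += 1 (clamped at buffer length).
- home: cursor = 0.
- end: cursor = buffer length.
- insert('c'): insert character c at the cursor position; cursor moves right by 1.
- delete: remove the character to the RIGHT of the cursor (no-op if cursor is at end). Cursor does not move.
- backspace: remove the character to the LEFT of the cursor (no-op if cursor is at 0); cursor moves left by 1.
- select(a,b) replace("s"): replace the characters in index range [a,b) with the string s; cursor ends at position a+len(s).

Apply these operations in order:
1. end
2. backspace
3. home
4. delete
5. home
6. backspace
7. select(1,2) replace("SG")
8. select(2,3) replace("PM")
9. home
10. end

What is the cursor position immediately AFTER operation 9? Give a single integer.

After op 1 (end): buf='HENU' cursor=4
After op 2 (backspace): buf='HEN' cursor=3
After op 3 (home): buf='HEN' cursor=0
After op 4 (delete): buf='EN' cursor=0
After op 5 (home): buf='EN' cursor=0
After op 6 (backspace): buf='EN' cursor=0
After op 7 (select(1,2) replace("SG")): buf='ESG' cursor=3
After op 8 (select(2,3) replace("PM")): buf='ESPM' cursor=4
After op 9 (home): buf='ESPM' cursor=0

Answer: 0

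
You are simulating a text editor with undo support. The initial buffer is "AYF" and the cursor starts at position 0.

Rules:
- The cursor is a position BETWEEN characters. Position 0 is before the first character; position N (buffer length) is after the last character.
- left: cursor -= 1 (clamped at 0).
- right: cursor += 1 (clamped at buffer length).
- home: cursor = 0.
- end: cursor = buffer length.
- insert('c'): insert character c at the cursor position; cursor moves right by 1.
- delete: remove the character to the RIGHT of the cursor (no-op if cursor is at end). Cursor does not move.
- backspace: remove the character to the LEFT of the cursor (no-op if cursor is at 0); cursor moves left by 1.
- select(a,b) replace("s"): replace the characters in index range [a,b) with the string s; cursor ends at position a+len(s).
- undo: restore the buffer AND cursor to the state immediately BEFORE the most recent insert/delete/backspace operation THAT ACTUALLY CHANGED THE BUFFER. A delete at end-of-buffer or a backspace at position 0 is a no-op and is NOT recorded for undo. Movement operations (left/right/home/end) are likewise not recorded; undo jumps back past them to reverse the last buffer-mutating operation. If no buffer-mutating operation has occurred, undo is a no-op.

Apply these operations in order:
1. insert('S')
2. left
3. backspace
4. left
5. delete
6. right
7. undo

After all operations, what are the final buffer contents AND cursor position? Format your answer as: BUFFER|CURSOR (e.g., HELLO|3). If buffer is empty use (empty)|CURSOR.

Answer: SAYF|0

Derivation:
After op 1 (insert('S')): buf='SAYF' cursor=1
After op 2 (left): buf='SAYF' cursor=0
After op 3 (backspace): buf='SAYF' cursor=0
After op 4 (left): buf='SAYF' cursor=0
After op 5 (delete): buf='AYF' cursor=0
After op 6 (right): buf='AYF' cursor=1
After op 7 (undo): buf='SAYF' cursor=0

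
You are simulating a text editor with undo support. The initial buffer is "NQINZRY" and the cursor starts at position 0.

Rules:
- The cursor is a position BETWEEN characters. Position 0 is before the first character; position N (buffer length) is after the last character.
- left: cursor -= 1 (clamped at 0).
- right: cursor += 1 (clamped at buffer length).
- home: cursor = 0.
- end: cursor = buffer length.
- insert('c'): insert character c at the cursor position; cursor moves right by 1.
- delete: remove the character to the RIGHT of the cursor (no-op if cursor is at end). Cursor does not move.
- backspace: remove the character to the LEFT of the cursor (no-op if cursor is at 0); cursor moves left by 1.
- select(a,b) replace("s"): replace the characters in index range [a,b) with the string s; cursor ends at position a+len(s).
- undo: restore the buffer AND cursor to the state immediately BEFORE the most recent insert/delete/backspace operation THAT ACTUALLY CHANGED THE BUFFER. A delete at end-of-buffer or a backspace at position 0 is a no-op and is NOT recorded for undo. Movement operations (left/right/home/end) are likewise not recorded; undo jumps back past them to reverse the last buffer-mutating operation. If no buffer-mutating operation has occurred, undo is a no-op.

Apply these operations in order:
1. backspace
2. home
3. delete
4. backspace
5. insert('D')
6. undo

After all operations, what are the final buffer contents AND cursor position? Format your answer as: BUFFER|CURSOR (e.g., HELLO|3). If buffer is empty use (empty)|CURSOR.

After op 1 (backspace): buf='NQINZRY' cursor=0
After op 2 (home): buf='NQINZRY' cursor=0
After op 3 (delete): buf='QINZRY' cursor=0
After op 4 (backspace): buf='QINZRY' cursor=0
After op 5 (insert('D')): buf='DQINZRY' cursor=1
After op 6 (undo): buf='QINZRY' cursor=0

Answer: QINZRY|0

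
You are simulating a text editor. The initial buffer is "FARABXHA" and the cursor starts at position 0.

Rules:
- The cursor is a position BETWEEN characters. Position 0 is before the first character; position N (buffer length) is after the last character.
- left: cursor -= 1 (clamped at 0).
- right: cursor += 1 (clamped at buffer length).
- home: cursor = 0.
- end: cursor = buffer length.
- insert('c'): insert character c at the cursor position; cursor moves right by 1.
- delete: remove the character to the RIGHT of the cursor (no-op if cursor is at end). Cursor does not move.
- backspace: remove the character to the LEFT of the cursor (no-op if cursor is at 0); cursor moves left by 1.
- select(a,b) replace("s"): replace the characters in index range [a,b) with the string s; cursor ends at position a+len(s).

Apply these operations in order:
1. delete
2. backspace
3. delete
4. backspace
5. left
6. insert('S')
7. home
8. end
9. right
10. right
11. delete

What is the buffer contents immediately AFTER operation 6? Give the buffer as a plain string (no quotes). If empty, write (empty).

After op 1 (delete): buf='ARABXHA' cursor=0
After op 2 (backspace): buf='ARABXHA' cursor=0
After op 3 (delete): buf='RABXHA' cursor=0
After op 4 (backspace): buf='RABXHA' cursor=0
After op 5 (left): buf='RABXHA' cursor=0
After op 6 (insert('S')): buf='SRABXHA' cursor=1

Answer: SRABXHA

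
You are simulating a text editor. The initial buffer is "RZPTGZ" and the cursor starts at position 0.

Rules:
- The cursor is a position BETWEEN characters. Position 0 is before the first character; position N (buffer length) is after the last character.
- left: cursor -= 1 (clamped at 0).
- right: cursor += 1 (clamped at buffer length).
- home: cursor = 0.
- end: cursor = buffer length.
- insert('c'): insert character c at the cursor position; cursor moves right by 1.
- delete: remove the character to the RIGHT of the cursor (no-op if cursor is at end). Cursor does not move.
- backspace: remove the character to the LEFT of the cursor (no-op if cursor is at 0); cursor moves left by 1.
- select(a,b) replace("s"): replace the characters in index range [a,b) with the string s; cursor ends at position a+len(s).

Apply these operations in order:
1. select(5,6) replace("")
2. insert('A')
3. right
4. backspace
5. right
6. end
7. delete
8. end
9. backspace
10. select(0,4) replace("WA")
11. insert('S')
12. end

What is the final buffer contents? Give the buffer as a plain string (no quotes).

After op 1 (select(5,6) replace("")): buf='RZPTG' cursor=5
After op 2 (insert('A')): buf='RZPTGA' cursor=6
After op 3 (right): buf='RZPTGA' cursor=6
After op 4 (backspace): buf='RZPTG' cursor=5
After op 5 (right): buf='RZPTG' cursor=5
After op 6 (end): buf='RZPTG' cursor=5
After op 7 (delete): buf='RZPTG' cursor=5
After op 8 (end): buf='RZPTG' cursor=5
After op 9 (backspace): buf='RZPT' cursor=4
After op 10 (select(0,4) replace("WA")): buf='WA' cursor=2
After op 11 (insert('S')): buf='WAS' cursor=3
After op 12 (end): buf='WAS' cursor=3

Answer: WAS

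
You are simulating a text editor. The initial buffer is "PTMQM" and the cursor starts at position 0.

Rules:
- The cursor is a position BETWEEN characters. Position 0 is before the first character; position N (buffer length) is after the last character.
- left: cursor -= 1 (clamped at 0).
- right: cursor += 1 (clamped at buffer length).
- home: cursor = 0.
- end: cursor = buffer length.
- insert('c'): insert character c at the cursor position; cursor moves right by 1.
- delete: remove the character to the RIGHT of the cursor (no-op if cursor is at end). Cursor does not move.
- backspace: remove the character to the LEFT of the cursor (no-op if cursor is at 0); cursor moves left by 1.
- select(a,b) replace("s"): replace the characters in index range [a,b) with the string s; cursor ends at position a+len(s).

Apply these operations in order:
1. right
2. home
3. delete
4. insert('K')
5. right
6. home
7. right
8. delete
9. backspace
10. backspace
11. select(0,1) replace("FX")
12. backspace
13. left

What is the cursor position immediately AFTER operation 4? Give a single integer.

After op 1 (right): buf='PTMQM' cursor=1
After op 2 (home): buf='PTMQM' cursor=0
After op 3 (delete): buf='TMQM' cursor=0
After op 4 (insert('K')): buf='KTMQM' cursor=1

Answer: 1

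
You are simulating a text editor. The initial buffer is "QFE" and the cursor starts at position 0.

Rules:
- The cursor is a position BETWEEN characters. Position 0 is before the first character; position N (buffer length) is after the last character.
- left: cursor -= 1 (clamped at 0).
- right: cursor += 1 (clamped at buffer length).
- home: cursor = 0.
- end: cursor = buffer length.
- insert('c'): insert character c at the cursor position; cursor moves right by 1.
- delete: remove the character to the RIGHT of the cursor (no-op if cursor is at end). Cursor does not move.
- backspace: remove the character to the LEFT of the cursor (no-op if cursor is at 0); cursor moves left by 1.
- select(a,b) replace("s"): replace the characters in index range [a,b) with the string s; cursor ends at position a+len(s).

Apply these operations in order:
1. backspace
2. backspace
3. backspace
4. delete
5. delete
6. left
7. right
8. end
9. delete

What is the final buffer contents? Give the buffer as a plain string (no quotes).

Answer: E

Derivation:
After op 1 (backspace): buf='QFE' cursor=0
After op 2 (backspace): buf='QFE' cursor=0
After op 3 (backspace): buf='QFE' cursor=0
After op 4 (delete): buf='FE' cursor=0
After op 5 (delete): buf='E' cursor=0
After op 6 (left): buf='E' cursor=0
After op 7 (right): buf='E' cursor=1
After op 8 (end): buf='E' cursor=1
After op 9 (delete): buf='E' cursor=1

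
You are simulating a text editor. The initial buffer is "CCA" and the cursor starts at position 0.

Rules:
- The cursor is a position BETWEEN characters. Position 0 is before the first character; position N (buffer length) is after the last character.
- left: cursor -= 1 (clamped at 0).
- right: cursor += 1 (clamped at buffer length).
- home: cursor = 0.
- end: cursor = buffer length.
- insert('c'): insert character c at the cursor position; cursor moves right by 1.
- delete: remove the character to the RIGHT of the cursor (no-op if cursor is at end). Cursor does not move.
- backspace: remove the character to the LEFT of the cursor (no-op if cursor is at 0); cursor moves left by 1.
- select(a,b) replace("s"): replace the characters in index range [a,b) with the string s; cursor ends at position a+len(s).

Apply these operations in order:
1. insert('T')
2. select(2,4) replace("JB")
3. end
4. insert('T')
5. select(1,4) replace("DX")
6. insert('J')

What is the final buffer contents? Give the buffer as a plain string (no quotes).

Answer: TDXJT

Derivation:
After op 1 (insert('T')): buf='TCCA' cursor=1
After op 2 (select(2,4) replace("JB")): buf='TCJB' cursor=4
After op 3 (end): buf='TCJB' cursor=4
After op 4 (insert('T')): buf='TCJBT' cursor=5
After op 5 (select(1,4) replace("DX")): buf='TDXT' cursor=3
After op 6 (insert('J')): buf='TDXJT' cursor=4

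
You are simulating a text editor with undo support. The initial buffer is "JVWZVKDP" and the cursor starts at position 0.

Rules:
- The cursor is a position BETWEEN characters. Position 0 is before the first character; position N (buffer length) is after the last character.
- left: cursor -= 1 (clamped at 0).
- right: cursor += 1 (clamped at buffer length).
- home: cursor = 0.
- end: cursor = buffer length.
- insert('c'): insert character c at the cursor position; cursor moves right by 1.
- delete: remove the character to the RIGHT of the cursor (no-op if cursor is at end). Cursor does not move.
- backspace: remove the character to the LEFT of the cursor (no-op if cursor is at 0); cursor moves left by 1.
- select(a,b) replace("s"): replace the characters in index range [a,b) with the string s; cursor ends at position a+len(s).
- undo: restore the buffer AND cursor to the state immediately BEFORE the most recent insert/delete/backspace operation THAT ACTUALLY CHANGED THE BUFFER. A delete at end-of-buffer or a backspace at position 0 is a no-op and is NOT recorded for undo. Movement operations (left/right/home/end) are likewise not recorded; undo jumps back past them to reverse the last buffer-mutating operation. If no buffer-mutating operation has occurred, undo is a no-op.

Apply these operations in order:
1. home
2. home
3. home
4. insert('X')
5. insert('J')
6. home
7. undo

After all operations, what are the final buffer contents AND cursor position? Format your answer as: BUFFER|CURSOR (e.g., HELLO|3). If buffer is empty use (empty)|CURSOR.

After op 1 (home): buf='JVWZVKDP' cursor=0
After op 2 (home): buf='JVWZVKDP' cursor=0
After op 3 (home): buf='JVWZVKDP' cursor=0
After op 4 (insert('X')): buf='XJVWZVKDP' cursor=1
After op 5 (insert('J')): buf='XJJVWZVKDP' cursor=2
After op 6 (home): buf='XJJVWZVKDP' cursor=0
After op 7 (undo): buf='XJVWZVKDP' cursor=1

Answer: XJVWZVKDP|1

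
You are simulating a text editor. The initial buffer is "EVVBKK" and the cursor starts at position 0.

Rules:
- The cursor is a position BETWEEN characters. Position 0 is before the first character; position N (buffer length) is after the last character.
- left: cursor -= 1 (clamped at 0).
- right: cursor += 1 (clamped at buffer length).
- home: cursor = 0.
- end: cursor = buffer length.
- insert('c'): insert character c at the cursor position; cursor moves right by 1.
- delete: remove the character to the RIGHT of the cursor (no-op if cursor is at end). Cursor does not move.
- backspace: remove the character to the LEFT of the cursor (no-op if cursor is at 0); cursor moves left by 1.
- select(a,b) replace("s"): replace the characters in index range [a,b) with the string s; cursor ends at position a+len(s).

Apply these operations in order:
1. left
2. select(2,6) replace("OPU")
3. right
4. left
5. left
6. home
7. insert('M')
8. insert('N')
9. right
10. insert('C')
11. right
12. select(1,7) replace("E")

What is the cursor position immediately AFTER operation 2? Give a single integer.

Answer: 5

Derivation:
After op 1 (left): buf='EVVBKK' cursor=0
After op 2 (select(2,6) replace("OPU")): buf='EVOPU' cursor=5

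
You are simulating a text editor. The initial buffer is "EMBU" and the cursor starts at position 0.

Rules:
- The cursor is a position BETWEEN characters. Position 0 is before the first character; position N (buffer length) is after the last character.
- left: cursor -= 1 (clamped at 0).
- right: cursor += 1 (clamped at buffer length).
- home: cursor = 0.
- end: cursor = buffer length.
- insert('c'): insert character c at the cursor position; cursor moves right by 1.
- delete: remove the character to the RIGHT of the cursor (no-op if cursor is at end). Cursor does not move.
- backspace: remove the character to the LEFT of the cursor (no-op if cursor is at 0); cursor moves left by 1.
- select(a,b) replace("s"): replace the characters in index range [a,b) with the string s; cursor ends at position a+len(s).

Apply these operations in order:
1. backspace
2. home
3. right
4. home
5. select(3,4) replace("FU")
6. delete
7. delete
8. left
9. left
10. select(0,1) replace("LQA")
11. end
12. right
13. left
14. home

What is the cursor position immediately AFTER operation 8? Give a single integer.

Answer: 4

Derivation:
After op 1 (backspace): buf='EMBU' cursor=0
After op 2 (home): buf='EMBU' cursor=0
After op 3 (right): buf='EMBU' cursor=1
After op 4 (home): buf='EMBU' cursor=0
After op 5 (select(3,4) replace("FU")): buf='EMBFU' cursor=5
After op 6 (delete): buf='EMBFU' cursor=5
After op 7 (delete): buf='EMBFU' cursor=5
After op 8 (left): buf='EMBFU' cursor=4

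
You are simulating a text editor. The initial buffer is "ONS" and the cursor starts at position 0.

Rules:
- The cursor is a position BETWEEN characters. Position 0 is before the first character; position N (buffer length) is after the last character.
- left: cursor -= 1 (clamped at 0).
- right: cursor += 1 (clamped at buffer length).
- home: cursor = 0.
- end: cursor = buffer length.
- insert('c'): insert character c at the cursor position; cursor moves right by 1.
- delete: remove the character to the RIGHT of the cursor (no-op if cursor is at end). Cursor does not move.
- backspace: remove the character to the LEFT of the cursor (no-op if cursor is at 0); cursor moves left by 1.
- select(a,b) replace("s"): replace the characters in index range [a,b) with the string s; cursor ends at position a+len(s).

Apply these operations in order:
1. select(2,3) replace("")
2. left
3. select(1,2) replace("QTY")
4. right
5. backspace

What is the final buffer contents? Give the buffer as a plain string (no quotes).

Answer: OQT

Derivation:
After op 1 (select(2,3) replace("")): buf='ON' cursor=2
After op 2 (left): buf='ON' cursor=1
After op 3 (select(1,2) replace("QTY")): buf='OQTY' cursor=4
After op 4 (right): buf='OQTY' cursor=4
After op 5 (backspace): buf='OQT' cursor=3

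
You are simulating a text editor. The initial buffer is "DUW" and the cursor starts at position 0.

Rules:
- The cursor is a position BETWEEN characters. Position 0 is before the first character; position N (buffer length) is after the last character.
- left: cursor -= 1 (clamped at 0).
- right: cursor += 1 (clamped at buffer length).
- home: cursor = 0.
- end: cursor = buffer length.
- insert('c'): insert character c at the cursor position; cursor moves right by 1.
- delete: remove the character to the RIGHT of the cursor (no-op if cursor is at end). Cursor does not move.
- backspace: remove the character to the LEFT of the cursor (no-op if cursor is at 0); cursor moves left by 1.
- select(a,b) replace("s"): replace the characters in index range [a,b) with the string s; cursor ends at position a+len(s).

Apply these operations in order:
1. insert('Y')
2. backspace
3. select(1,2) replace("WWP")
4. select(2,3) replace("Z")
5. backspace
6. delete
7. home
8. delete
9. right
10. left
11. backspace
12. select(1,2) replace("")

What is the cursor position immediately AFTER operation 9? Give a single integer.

Answer: 1

Derivation:
After op 1 (insert('Y')): buf='YDUW' cursor=1
After op 2 (backspace): buf='DUW' cursor=0
After op 3 (select(1,2) replace("WWP")): buf='DWWPW' cursor=4
After op 4 (select(2,3) replace("Z")): buf='DWZPW' cursor=3
After op 5 (backspace): buf='DWPW' cursor=2
After op 6 (delete): buf='DWW' cursor=2
After op 7 (home): buf='DWW' cursor=0
After op 8 (delete): buf='WW' cursor=0
After op 9 (right): buf='WW' cursor=1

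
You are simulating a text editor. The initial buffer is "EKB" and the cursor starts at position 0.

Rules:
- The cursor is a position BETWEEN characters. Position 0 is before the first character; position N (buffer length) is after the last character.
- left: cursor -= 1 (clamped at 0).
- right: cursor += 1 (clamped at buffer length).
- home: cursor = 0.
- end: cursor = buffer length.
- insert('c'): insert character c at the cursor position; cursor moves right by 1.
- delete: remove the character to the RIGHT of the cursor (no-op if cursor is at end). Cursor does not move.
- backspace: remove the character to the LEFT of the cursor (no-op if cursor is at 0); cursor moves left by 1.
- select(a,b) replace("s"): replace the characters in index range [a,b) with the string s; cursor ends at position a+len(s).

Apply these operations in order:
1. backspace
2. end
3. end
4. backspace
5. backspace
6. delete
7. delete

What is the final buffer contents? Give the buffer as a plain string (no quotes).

After op 1 (backspace): buf='EKB' cursor=0
After op 2 (end): buf='EKB' cursor=3
After op 3 (end): buf='EKB' cursor=3
After op 4 (backspace): buf='EK' cursor=2
After op 5 (backspace): buf='E' cursor=1
After op 6 (delete): buf='E' cursor=1
After op 7 (delete): buf='E' cursor=1

Answer: E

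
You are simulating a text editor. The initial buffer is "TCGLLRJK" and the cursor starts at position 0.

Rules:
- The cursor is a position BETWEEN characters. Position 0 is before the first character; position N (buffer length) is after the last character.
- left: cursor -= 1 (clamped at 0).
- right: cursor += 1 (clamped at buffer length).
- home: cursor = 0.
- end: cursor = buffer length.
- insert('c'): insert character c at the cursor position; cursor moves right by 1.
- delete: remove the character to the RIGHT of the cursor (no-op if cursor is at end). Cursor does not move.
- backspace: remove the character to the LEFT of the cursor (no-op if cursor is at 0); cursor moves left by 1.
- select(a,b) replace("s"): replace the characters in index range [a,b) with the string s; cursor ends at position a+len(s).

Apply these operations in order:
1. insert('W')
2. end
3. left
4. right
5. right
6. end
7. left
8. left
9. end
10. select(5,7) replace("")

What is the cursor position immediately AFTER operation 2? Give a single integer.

After op 1 (insert('W')): buf='WTCGLLRJK' cursor=1
After op 2 (end): buf='WTCGLLRJK' cursor=9

Answer: 9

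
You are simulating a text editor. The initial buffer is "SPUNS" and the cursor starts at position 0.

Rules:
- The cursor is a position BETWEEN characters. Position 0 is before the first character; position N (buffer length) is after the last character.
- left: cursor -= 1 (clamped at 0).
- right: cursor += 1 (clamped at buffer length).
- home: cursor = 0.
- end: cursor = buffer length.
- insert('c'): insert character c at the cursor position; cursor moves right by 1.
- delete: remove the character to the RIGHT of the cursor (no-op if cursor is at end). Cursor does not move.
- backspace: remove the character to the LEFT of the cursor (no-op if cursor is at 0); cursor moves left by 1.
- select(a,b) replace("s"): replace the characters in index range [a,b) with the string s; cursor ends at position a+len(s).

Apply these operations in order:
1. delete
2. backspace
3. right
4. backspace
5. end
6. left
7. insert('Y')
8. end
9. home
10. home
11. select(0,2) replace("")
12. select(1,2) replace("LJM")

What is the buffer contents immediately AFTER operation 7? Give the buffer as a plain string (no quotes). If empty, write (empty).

Answer: UNYS

Derivation:
After op 1 (delete): buf='PUNS' cursor=0
After op 2 (backspace): buf='PUNS' cursor=0
After op 3 (right): buf='PUNS' cursor=1
After op 4 (backspace): buf='UNS' cursor=0
After op 5 (end): buf='UNS' cursor=3
After op 6 (left): buf='UNS' cursor=2
After op 7 (insert('Y')): buf='UNYS' cursor=3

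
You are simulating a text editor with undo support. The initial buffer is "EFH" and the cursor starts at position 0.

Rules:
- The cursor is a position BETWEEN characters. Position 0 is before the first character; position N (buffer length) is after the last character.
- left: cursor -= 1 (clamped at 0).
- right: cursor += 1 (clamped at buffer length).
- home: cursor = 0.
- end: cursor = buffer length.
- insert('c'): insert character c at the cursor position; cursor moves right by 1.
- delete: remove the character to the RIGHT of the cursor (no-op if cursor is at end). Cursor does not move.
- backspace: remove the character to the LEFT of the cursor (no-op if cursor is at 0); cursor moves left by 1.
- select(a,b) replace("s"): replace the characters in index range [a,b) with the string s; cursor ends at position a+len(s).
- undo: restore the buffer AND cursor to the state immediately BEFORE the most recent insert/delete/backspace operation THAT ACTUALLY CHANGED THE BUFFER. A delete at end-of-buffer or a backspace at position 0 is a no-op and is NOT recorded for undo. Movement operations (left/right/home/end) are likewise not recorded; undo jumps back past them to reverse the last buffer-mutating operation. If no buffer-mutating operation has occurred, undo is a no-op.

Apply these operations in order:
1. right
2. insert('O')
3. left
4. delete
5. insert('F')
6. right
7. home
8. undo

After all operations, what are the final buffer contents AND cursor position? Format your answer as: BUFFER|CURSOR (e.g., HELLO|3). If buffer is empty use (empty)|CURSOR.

Answer: EFH|1

Derivation:
After op 1 (right): buf='EFH' cursor=1
After op 2 (insert('O')): buf='EOFH' cursor=2
After op 3 (left): buf='EOFH' cursor=1
After op 4 (delete): buf='EFH' cursor=1
After op 5 (insert('F')): buf='EFFH' cursor=2
After op 6 (right): buf='EFFH' cursor=3
After op 7 (home): buf='EFFH' cursor=0
After op 8 (undo): buf='EFH' cursor=1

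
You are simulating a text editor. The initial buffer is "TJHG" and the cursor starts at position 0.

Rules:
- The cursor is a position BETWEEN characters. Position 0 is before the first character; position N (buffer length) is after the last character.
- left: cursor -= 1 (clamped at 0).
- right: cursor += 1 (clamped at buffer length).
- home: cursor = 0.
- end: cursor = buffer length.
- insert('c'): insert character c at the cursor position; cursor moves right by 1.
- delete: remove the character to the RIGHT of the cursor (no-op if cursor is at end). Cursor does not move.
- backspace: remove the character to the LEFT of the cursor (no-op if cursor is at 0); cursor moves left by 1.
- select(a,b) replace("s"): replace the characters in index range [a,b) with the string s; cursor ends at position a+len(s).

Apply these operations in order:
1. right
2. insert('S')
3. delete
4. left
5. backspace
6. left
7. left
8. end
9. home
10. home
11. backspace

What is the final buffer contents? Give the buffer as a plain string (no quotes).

After op 1 (right): buf='TJHG' cursor=1
After op 2 (insert('S')): buf='TSJHG' cursor=2
After op 3 (delete): buf='TSHG' cursor=2
After op 4 (left): buf='TSHG' cursor=1
After op 5 (backspace): buf='SHG' cursor=0
After op 6 (left): buf='SHG' cursor=0
After op 7 (left): buf='SHG' cursor=0
After op 8 (end): buf='SHG' cursor=3
After op 9 (home): buf='SHG' cursor=0
After op 10 (home): buf='SHG' cursor=0
After op 11 (backspace): buf='SHG' cursor=0

Answer: SHG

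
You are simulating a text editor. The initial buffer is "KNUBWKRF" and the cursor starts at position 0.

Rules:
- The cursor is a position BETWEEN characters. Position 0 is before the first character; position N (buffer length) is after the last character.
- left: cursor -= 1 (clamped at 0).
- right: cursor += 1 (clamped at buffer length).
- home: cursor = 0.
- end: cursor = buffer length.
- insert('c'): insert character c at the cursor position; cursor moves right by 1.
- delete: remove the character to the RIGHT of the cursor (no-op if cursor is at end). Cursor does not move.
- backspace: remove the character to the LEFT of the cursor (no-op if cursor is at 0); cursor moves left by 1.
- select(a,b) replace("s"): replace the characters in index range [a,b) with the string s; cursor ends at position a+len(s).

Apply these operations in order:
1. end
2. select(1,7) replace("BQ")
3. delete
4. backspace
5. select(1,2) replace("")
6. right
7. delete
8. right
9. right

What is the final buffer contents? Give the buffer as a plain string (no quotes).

Answer: K

Derivation:
After op 1 (end): buf='KNUBWKRF' cursor=8
After op 2 (select(1,7) replace("BQ")): buf='KBQF' cursor=3
After op 3 (delete): buf='KBQ' cursor=3
After op 4 (backspace): buf='KB' cursor=2
After op 5 (select(1,2) replace("")): buf='K' cursor=1
After op 6 (right): buf='K' cursor=1
After op 7 (delete): buf='K' cursor=1
After op 8 (right): buf='K' cursor=1
After op 9 (right): buf='K' cursor=1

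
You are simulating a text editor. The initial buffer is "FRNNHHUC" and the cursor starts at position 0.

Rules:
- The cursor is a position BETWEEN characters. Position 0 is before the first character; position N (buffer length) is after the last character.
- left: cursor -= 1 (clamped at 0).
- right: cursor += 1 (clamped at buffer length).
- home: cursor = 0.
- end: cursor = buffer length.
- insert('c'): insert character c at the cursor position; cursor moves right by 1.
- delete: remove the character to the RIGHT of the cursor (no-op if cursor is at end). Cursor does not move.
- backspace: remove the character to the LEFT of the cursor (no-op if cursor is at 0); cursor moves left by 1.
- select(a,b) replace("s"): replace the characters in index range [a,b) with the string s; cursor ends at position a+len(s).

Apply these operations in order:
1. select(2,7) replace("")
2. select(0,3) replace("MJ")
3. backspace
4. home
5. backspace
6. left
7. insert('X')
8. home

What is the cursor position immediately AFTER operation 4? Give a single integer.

Answer: 0

Derivation:
After op 1 (select(2,7) replace("")): buf='FRC' cursor=2
After op 2 (select(0,3) replace("MJ")): buf='MJ' cursor=2
After op 3 (backspace): buf='M' cursor=1
After op 4 (home): buf='M' cursor=0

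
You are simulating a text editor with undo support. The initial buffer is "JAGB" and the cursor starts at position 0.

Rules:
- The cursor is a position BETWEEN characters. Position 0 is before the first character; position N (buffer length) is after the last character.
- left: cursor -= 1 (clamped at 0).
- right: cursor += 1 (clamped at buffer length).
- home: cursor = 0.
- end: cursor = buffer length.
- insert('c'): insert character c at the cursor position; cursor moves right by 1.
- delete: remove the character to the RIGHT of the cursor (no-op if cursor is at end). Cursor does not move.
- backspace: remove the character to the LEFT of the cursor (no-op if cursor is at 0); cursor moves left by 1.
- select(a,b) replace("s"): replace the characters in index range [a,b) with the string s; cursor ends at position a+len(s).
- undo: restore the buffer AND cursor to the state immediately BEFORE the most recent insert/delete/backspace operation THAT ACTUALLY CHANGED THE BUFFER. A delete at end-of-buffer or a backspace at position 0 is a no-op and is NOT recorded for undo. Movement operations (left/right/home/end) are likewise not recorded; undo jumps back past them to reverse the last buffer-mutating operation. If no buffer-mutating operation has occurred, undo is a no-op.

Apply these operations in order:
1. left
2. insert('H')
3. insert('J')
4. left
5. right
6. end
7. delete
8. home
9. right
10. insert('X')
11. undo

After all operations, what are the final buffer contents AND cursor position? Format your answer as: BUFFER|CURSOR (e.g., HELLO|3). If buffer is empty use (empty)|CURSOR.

After op 1 (left): buf='JAGB' cursor=0
After op 2 (insert('H')): buf='HJAGB' cursor=1
After op 3 (insert('J')): buf='HJJAGB' cursor=2
After op 4 (left): buf='HJJAGB' cursor=1
After op 5 (right): buf='HJJAGB' cursor=2
After op 6 (end): buf='HJJAGB' cursor=6
After op 7 (delete): buf='HJJAGB' cursor=6
After op 8 (home): buf='HJJAGB' cursor=0
After op 9 (right): buf='HJJAGB' cursor=1
After op 10 (insert('X')): buf='HXJJAGB' cursor=2
After op 11 (undo): buf='HJJAGB' cursor=1

Answer: HJJAGB|1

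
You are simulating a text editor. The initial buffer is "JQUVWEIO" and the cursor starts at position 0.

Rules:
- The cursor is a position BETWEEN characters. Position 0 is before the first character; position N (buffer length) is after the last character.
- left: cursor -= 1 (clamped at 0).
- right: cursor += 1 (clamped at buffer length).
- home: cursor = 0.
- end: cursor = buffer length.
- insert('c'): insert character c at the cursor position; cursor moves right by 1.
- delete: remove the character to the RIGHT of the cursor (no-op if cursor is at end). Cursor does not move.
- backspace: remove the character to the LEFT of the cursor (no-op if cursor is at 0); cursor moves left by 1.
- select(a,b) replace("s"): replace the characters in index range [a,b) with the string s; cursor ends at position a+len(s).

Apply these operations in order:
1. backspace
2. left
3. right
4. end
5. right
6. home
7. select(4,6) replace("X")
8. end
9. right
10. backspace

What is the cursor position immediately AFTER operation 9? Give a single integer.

After op 1 (backspace): buf='JQUVWEIO' cursor=0
After op 2 (left): buf='JQUVWEIO' cursor=0
After op 3 (right): buf='JQUVWEIO' cursor=1
After op 4 (end): buf='JQUVWEIO' cursor=8
After op 5 (right): buf='JQUVWEIO' cursor=8
After op 6 (home): buf='JQUVWEIO' cursor=0
After op 7 (select(4,6) replace("X")): buf='JQUVXIO' cursor=5
After op 8 (end): buf='JQUVXIO' cursor=7
After op 9 (right): buf='JQUVXIO' cursor=7

Answer: 7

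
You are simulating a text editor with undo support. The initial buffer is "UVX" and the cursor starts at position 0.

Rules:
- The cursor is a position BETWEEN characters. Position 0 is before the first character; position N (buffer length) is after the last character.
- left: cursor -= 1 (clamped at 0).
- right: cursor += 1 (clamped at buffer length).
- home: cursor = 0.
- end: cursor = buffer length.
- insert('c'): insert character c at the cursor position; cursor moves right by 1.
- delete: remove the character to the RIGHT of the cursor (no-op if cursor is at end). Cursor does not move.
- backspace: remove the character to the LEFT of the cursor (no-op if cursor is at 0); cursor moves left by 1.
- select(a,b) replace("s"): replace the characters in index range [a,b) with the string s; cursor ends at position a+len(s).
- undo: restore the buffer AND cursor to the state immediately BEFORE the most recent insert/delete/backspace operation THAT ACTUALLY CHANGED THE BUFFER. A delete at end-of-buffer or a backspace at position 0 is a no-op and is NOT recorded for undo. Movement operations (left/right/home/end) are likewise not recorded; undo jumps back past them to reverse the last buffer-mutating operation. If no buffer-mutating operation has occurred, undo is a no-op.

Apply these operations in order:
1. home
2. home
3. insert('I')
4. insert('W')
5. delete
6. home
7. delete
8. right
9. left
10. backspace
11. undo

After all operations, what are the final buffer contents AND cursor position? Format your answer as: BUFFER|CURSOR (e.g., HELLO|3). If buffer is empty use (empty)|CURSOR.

Answer: IWVX|0

Derivation:
After op 1 (home): buf='UVX' cursor=0
After op 2 (home): buf='UVX' cursor=0
After op 3 (insert('I')): buf='IUVX' cursor=1
After op 4 (insert('W')): buf='IWUVX' cursor=2
After op 5 (delete): buf='IWVX' cursor=2
After op 6 (home): buf='IWVX' cursor=0
After op 7 (delete): buf='WVX' cursor=0
After op 8 (right): buf='WVX' cursor=1
After op 9 (left): buf='WVX' cursor=0
After op 10 (backspace): buf='WVX' cursor=0
After op 11 (undo): buf='IWVX' cursor=0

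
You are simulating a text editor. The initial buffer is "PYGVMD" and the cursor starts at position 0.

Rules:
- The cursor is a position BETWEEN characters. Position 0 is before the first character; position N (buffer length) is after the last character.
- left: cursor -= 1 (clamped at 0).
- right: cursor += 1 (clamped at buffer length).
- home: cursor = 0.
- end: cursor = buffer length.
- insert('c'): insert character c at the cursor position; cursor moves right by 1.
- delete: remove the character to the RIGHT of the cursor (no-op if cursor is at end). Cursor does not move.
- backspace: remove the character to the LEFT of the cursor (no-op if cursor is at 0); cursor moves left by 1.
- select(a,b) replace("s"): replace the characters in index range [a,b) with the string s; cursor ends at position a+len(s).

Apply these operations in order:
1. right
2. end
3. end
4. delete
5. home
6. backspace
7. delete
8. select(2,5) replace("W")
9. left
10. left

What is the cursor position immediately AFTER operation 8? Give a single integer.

Answer: 3

Derivation:
After op 1 (right): buf='PYGVMD' cursor=1
After op 2 (end): buf='PYGVMD' cursor=6
After op 3 (end): buf='PYGVMD' cursor=6
After op 4 (delete): buf='PYGVMD' cursor=6
After op 5 (home): buf='PYGVMD' cursor=0
After op 6 (backspace): buf='PYGVMD' cursor=0
After op 7 (delete): buf='YGVMD' cursor=0
After op 8 (select(2,5) replace("W")): buf='YGW' cursor=3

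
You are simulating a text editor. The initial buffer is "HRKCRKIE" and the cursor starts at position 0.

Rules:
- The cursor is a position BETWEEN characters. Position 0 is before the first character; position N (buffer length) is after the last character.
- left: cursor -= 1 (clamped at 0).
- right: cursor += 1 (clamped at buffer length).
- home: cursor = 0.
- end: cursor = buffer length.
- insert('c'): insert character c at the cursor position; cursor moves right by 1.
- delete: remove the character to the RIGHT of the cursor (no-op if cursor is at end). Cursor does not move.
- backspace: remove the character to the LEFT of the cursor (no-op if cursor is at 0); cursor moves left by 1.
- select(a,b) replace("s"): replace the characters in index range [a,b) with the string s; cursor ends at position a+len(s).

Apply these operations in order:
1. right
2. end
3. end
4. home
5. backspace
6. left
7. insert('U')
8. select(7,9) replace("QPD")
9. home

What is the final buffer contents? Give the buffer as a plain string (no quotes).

Answer: UHRKCRKQPD

Derivation:
After op 1 (right): buf='HRKCRKIE' cursor=1
After op 2 (end): buf='HRKCRKIE' cursor=8
After op 3 (end): buf='HRKCRKIE' cursor=8
After op 4 (home): buf='HRKCRKIE' cursor=0
After op 5 (backspace): buf='HRKCRKIE' cursor=0
After op 6 (left): buf='HRKCRKIE' cursor=0
After op 7 (insert('U')): buf='UHRKCRKIE' cursor=1
After op 8 (select(7,9) replace("QPD")): buf='UHRKCRKQPD' cursor=10
After op 9 (home): buf='UHRKCRKQPD' cursor=0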